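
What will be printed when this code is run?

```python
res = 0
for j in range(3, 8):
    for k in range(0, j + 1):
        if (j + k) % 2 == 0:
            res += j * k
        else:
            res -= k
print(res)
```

232

j=3,k=0: odd sum, res = 0-0 = 0
j=3,k=1: even sum, res = 0+3 = 3
j=3,k=2: odd sum, res = 3-2 = 1
j=3,k=3: even sum, res = 1+9 = 10
j=4,k=0: even sum, res = 10+0 = 10
j=4,k=1: odd sum, res = 10-1 = 9
j=4,k=2: even sum, res = 9+8 = 17
j=4,k=3: odd sum, res = 17-3 = 14
j=4,k=4: even sum, res = 14+16 = 30
j=5,k=0: odd sum, res = 30-0 = 30
j=5,k=1: even sum, res = 30+5 = 35
j=5,k=2: odd sum, res = 35-2 = 33
j=5,k=3: even sum, res = 33+15 = 48
j=5,k=4: odd sum, res = 48-4 = 44
j=5,k=5: even sum, res = 44+25 = 69
j=6,k=0: even sum, res = 69+0 = 69
j=6,k=1: odd sum, res = 69-1 = 68
j=6,k=2: even sum, res = 68+12 = 80
j=6,k=3: odd sum, res = 80-3 = 77
j=6,k=4: even sum, res = 77+24 = 101
j=6,k=5: odd sum, res = 101-5 = 96
j=6,k=6: even sum, res = 96+36 = 132
j=7,k=0: odd sum, res = 132-0 = 132
j=7,k=1: even sum, res = 132+7 = 139
j=7,k=2: odd sum, res = 139-2 = 137
j=7,k=3: even sum, res = 137+21 = 158
j=7,k=4: odd sum, res = 158-4 = 154
j=7,k=5: even sum, res = 154+35 = 189
j=7,k=6: odd sum, res = 189-6 = 183
j=7,k=7: even sum, res = 183+49 = 232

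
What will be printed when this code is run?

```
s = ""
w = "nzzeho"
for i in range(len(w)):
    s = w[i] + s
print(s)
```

ohezzn

i=0: prepend 'n' → 'n'
i=1: prepend 'z' → 'zn'
i=2: prepend 'z' → 'zzn'
i=3: prepend 'e' → 'ezzn'
i=4: prepend 'h' → 'hezzn'
i=5: prepend 'o' → 'ohezzn'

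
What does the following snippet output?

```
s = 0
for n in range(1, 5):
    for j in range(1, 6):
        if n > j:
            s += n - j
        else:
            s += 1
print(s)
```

n=1,j=1: not 1>1, s = 0+1 = 1
n=1,j=2: not 1>2, s = 1+1 = 2
n=1,j=3: not 1>3, s = 2+1 = 3
n=1,j=4: not 1>4, s = 3+1 = 4
n=1,j=5: not 1>5, s = 4+1 = 5
n=2,j=1: 2>1, s = 5+1 = 6
n=2,j=2: not 2>2, s = 6+1 = 7
n=2,j=3: not 2>3, s = 7+1 = 8
n=2,j=4: not 2>4, s = 8+1 = 9
n=2,j=5: not 2>5, s = 9+1 = 10
n=3,j=1: 3>1, s = 10+2 = 12
n=3,j=2: 3>2, s = 12+1 = 13
n=3,j=3: not 3>3, s = 13+1 = 14
n=3,j=4: not 3>4, s = 14+1 = 15
n=3,j=5: not 3>5, s = 15+1 = 16
n=4,j=1: 4>1, s = 16+3 = 19
n=4,j=2: 4>2, s = 19+2 = 21
n=4,j=3: 4>3, s = 21+1 = 22
n=4,j=4: not 4>4, s = 22+1 = 23
n=4,j=5: not 4>5, s = 23+1 = 24

24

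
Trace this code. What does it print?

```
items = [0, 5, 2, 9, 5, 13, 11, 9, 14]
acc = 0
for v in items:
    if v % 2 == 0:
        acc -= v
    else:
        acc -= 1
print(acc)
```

v=0: even, acc = 0-0 = 0
v=5: not even, acc = 0-1 = -1
v=2: even, acc = (-1)-2 = -3
v=9: not even, acc = (-3)-1 = -4
v=5: not even, acc = (-4)-1 = -5
v=13: not even, acc = (-5)-1 = -6
v=11: not even, acc = (-6)-1 = -7
v=9: not even, acc = (-7)-1 = -8
v=14: even, acc = (-8)-14 = -22

-22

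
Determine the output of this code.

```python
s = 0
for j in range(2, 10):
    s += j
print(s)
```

j=2: s = 0+2 = 2
j=3: s = 2+3 = 5
j=4: s = 5+4 = 9
j=5: s = 9+5 = 14
j=6: s = 14+6 = 20
j=7: s = 20+7 = 27
j=8: s = 27+8 = 35
j=9: s = 35+9 = 44

44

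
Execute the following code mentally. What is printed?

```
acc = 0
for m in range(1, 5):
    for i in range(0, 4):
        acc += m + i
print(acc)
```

m=1,i=0: acc = 0+1 = 1
m=1,i=1: acc = 1+2 = 3
m=1,i=2: acc = 3+3 = 6
m=1,i=3: acc = 6+4 = 10
m=2,i=0: acc = 10+2 = 12
m=2,i=1: acc = 12+3 = 15
m=2,i=2: acc = 15+4 = 19
m=2,i=3: acc = 19+5 = 24
m=3,i=0: acc = 24+3 = 27
m=3,i=1: acc = 27+4 = 31
m=3,i=2: acc = 31+5 = 36
m=3,i=3: acc = 36+6 = 42
m=4,i=0: acc = 42+4 = 46
m=4,i=1: acc = 46+5 = 51
m=4,i=2: acc = 51+6 = 57
m=4,i=3: acc = 57+7 = 64

64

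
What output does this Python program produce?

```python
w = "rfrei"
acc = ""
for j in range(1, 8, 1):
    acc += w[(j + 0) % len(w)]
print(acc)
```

j=1: add w[1]='f' → 'f'
j=2: add w[2]='r' → 'fr'
j=3: add w[3]='e' → 'fre'
j=4: add w[4]='i' → 'frei'
j=5: add w[0]='r' → 'freir'
j=6: add w[1]='f' → 'freirf'
j=7: add w[2]='r' → 'freirfr'

freirfr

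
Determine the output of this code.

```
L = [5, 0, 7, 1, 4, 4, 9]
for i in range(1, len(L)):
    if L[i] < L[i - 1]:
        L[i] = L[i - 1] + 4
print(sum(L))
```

119

i=1: 0<5, L[1] = 5+4 = 9 → [5, 9, 7, 1, 4, 4, 9]
i=2: 7<9, L[2] = 9+4 = 13 → [5, 9, 13, 1, 4, 4, 9]
i=3: 1<13, L[3] = 13+4 = 17 → [5, 9, 13, 17, 4, 4, 9]
i=4: 4<17, L[4] = 17+4 = 21 → [5, 9, 13, 17, 21, 4, 9]
i=5: 4<21, L[5] = 21+4 = 25 → [5, 9, 13, 17, 21, 25, 9]
i=6: 9<25, L[6] = 25+4 = 29 → [5, 9, 13, 17, 21, 25, 29]
sum = 119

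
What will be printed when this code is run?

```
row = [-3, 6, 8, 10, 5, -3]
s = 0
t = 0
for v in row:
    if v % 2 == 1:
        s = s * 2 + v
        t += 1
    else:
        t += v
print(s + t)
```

v=-3: odd, s = 0*2+(-3) = -3; t=1
v=6: not odd; t=7
v=8: not odd; t=15
v=10: not odd; t=25
v=5: odd, s = (-3)*2+5 = -1; t=26
v=-3: odd, s = (-1)*2+(-3) = -5; t=27
s+t = (-5)+27 = 22

22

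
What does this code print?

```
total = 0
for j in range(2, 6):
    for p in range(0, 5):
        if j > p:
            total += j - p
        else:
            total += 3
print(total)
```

j=2,p=0: 2>0, total = 0+2 = 2
j=2,p=1: 2>1, total = 2+1 = 3
j=2,p=2: not 2>2, total = 3+3 = 6
j=2,p=3: not 2>3, total = 6+3 = 9
j=2,p=4: not 2>4, total = 9+3 = 12
j=3,p=0: 3>0, total = 12+3 = 15
j=3,p=1: 3>1, total = 15+2 = 17
j=3,p=2: 3>2, total = 17+1 = 18
j=3,p=3: not 3>3, total = 18+3 = 21
j=3,p=4: not 3>4, total = 21+3 = 24
j=4,p=0: 4>0, total = 24+4 = 28
j=4,p=1: 4>1, total = 28+3 = 31
j=4,p=2: 4>2, total = 31+2 = 33
j=4,p=3: 4>3, total = 33+1 = 34
j=4,p=4: not 4>4, total = 34+3 = 37
j=5,p=0: 5>0, total = 37+5 = 42
j=5,p=1: 5>1, total = 42+4 = 46
j=5,p=2: 5>2, total = 46+3 = 49
j=5,p=3: 5>3, total = 49+2 = 51
j=5,p=4: 5>4, total = 51+1 = 52

52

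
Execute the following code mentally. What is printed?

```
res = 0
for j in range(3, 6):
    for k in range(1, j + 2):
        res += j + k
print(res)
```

108

j=3,k=1: res = 0+4 = 4
j=3,k=2: res = 4+5 = 9
j=3,k=3: res = 9+6 = 15
j=3,k=4: res = 15+7 = 22
j=4,k=1: res = 22+5 = 27
j=4,k=2: res = 27+6 = 33
j=4,k=3: res = 33+7 = 40
j=4,k=4: res = 40+8 = 48
j=4,k=5: res = 48+9 = 57
j=5,k=1: res = 57+6 = 63
j=5,k=2: res = 63+7 = 70
j=5,k=3: res = 70+8 = 78
j=5,k=4: res = 78+9 = 87
j=5,k=5: res = 87+10 = 97
j=5,k=6: res = 97+11 = 108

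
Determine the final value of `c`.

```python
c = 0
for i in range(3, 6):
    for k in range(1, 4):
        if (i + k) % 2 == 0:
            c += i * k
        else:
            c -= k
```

i=3,k=1: even sum, c = 0+3 = 3
i=3,k=2: odd sum, c = 3-2 = 1
i=3,k=3: even sum, c = 1+9 = 10
i=4,k=1: odd sum, c = 10-1 = 9
i=4,k=2: even sum, c = 9+8 = 17
i=4,k=3: odd sum, c = 17-3 = 14
i=5,k=1: even sum, c = 14+5 = 19
i=5,k=2: odd sum, c = 19-2 = 17
i=5,k=3: even sum, c = 17+15 = 32

32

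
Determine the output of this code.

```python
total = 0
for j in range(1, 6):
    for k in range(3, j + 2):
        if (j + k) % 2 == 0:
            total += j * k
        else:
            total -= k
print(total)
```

j=2,k=3: odd sum, total = 0-3 = -3
j=3,k=3: even sum, total = (-3)+9 = 6
j=3,k=4: odd sum, total = 6-4 = 2
j=4,k=3: odd sum, total = 2-3 = -1
j=4,k=4: even sum, total = (-1)+16 = 15
j=4,k=5: odd sum, total = 15-5 = 10
j=5,k=3: even sum, total = 10+15 = 25
j=5,k=4: odd sum, total = 25-4 = 21
j=5,k=5: even sum, total = 21+25 = 46
j=5,k=6: odd sum, total = 46-6 = 40

40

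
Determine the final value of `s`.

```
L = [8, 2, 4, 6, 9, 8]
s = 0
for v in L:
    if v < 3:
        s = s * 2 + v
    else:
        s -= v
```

-41

v=8: not <3, s = 0-8 = -8
v=2: <3, s = (-8)*2+2 = -14
v=4: not <3, s = (-14)-4 = -18
v=6: not <3, s = (-18)-6 = -24
v=9: not <3, s = (-24)-9 = -33
v=8: not <3, s = (-33)-8 = -41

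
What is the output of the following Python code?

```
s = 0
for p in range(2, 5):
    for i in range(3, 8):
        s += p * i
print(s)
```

225

p=2,i=3: s = 0+6 = 6
p=2,i=4: s = 6+8 = 14
p=2,i=5: s = 14+10 = 24
p=2,i=6: s = 24+12 = 36
p=2,i=7: s = 36+14 = 50
p=3,i=3: s = 50+9 = 59
p=3,i=4: s = 59+12 = 71
p=3,i=5: s = 71+15 = 86
p=3,i=6: s = 86+18 = 104
p=3,i=7: s = 104+21 = 125
p=4,i=3: s = 125+12 = 137
p=4,i=4: s = 137+16 = 153
p=4,i=5: s = 153+20 = 173
p=4,i=6: s = 173+24 = 197
p=4,i=7: s = 197+28 = 225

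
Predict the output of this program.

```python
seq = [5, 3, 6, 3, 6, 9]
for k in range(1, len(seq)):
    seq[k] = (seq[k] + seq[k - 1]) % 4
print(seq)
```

k=1: seq[1] = (3+5)%4 = 0 → [5, 0, 6, 3, 6, 9]
k=2: seq[2] = (6+0)%4 = 2 → [5, 0, 2, 3, 6, 9]
k=3: seq[3] = (3+2)%4 = 1 → [5, 0, 2, 1, 6, 9]
k=4: seq[4] = (6+1)%4 = 3 → [5, 0, 2, 1, 3, 9]
k=5: seq[5] = (9+3)%4 = 0 → [5, 0, 2, 1, 3, 0]

[5, 0, 2, 1, 3, 0]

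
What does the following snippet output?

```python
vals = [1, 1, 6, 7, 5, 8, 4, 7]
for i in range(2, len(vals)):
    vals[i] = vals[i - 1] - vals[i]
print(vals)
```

i=2: vals[2] = 1-6 = -5 → [1, 1, -5, 7, 5, 8, 4, 7]
i=3: vals[3] = (-5)-7 = -12 → [1, 1, -5, -12, 5, 8, 4, 7]
i=4: vals[4] = (-12)-5 = -17 → [1, 1, -5, -12, -17, 8, 4, 7]
i=5: vals[5] = (-17)-8 = -25 → [1, 1, -5, -12, -17, -25, 4, 7]
i=6: vals[6] = (-25)-4 = -29 → [1, 1, -5, -12, -17, -25, -29, 7]
i=7: vals[7] = (-29)-7 = -36 → [1, 1, -5, -12, -17, -25, -29, -36]

[1, 1, -5, -12, -17, -25, -29, -36]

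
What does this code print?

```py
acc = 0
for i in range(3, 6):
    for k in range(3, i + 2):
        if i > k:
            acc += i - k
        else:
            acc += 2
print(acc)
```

i=3,k=3: not 3>3, acc = 0+2 = 2
i=3,k=4: not 3>4, acc = 2+2 = 4
i=4,k=3: 4>3, acc = 4+1 = 5
i=4,k=4: not 4>4, acc = 5+2 = 7
i=4,k=5: not 4>5, acc = 7+2 = 9
i=5,k=3: 5>3, acc = 9+2 = 11
i=5,k=4: 5>4, acc = 11+1 = 12
i=5,k=5: not 5>5, acc = 12+2 = 14
i=5,k=6: not 5>6, acc = 14+2 = 16

16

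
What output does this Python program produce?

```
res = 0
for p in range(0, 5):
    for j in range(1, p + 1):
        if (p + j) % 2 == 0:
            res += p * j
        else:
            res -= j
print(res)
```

34

p=1,j=1: even sum, res = 0+1 = 1
p=2,j=1: odd sum, res = 1-1 = 0
p=2,j=2: even sum, res = 0+4 = 4
p=3,j=1: even sum, res = 4+3 = 7
p=3,j=2: odd sum, res = 7-2 = 5
p=3,j=3: even sum, res = 5+9 = 14
p=4,j=1: odd sum, res = 14-1 = 13
p=4,j=2: even sum, res = 13+8 = 21
p=4,j=3: odd sum, res = 21-3 = 18
p=4,j=4: even sum, res = 18+16 = 34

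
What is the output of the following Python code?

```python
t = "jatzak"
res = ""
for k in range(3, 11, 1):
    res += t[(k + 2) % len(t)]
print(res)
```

k=3: add t[5]='k' → 'k'
k=4: add t[0]='j' → 'kj'
k=5: add t[1]='a' → 'kja'
k=6: add t[2]='t' → 'kjat'
k=7: add t[3]='z' → 'kjatz'
k=8: add t[4]='a' → 'kjatza'
k=9: add t[5]='k' → 'kjatzak'
k=10: add t[0]='j' → 'kjatzakj'

kjatzakj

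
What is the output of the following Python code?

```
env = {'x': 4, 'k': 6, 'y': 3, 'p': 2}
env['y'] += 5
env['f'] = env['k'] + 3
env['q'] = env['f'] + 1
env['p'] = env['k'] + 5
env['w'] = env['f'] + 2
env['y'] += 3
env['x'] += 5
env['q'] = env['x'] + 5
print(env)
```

env['y'] = 3+5 = 8 → {'x': 4, 'k': 6, 'y': 8, 'p': 2}
env['f'] = env['k']+3 = 9 → {'x': 4, 'k': 6, 'y': 8, 'p': 2, 'f': 9}
env['q'] = env['f']+1 = 10 → {'x': 4, 'k': 6, 'y': 8, 'p': 2, 'f': 9, 'q': 10}
env['p'] = env['k']+5 = 11 → {'x': 4, 'k': 6, 'y': 8, 'p': 11, 'f': 9, 'q': 10}
env['w'] = env['f']+2 = 11 → {'x': 4, 'k': 6, 'y': 8, 'p': 11, 'f': 9, 'q': 10, 'w': 11}
env['y'] = 8+3 = 11 → {'x': 4, 'k': 6, 'y': 11, 'p': 11, 'f': 9, 'q': 10, 'w': 11}
env['x'] = 4+5 = 9 → {'x': 9, 'k': 6, 'y': 11, 'p': 11, 'f': 9, 'q': 10, 'w': 11}
env['q'] = env['x']+5 = 14 → {'x': 9, 'k': 6, 'y': 11, 'p': 11, 'f': 9, 'q': 14, 'w': 11}

{'x': 9, 'k': 6, 'y': 11, 'p': 11, 'f': 9, 'q': 14, 'w': 11}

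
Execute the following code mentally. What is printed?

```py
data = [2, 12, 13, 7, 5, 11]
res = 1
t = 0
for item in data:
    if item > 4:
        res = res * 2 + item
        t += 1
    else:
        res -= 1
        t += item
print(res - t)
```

item=2: not >4, res = 1-1 = 0; t=2
item=12: >4, res = 0*2+12 = 12; t=3
item=13: >4, res = 12*2+13 = 37; t=4
item=7: >4, res = 37*2+7 = 81; t=5
item=5: >4, res = 81*2+5 = 167; t=6
item=11: >4, res = 167*2+11 = 345; t=7
res-t = 345-7 = 338

338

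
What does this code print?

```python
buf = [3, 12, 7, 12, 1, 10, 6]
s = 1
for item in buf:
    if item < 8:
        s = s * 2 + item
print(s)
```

item=3: <8, s = 1*2+3 = 5
item=12: not <8
item=7: <8, s = 5*2+7 = 17
item=12: not <8
item=1: <8, s = 17*2+1 = 35
item=10: not <8
item=6: <8, s = 35*2+6 = 76

76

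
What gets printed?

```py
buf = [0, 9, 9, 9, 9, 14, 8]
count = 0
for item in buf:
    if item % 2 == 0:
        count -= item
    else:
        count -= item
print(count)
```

-58

item=0: even, count = 0-0 = 0
item=9: not even, count = 0-9 = -9
item=9: not even, count = (-9)-9 = -18
item=9: not even, count = (-18)-9 = -27
item=9: not even, count = (-27)-9 = -36
item=14: even, count = (-36)-14 = -50
item=8: even, count = (-50)-8 = -58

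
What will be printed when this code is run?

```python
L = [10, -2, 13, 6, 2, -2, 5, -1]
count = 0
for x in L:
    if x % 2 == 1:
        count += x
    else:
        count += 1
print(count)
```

x=10: not odd, count = 0+1 = 1
x=-2: not odd, count = 1+1 = 2
x=13: odd, count = 2+13 = 15
x=6: not odd, count = 15+1 = 16
x=2: not odd, count = 16+1 = 17
x=-2: not odd, count = 17+1 = 18
x=5: odd, count = 18+5 = 23
x=-1: odd, count = 23+(-1) = 22

22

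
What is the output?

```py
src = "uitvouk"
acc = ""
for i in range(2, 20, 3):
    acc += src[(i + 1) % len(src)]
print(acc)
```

i=2: add src[3]='v' → 'v'
i=5: add src[6]='k' → 'vk'
i=8: add src[2]='t' → 'vkt'
i=11: add src[5]='u' → 'vktu'
i=14: add src[1]='i' → 'vktui'
i=17: add src[4]='o' → 'vktuio'

vktuio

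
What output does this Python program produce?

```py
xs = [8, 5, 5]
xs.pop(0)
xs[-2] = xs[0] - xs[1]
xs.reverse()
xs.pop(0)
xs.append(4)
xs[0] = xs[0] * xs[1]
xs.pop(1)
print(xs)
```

[0]

pop(0) removes 8 → [5, 5]
xs[-2] = xs[0]-xs[1] = 5-5 = 0 → [0, 5]
reverse → [5, 0]
pop(0) removes 5 → [0]
append 4 → [0, 4]
xs[0] = xs[0]*xs[1] = 0*4 = 0 → [0, 4]
pop(1) removes 4 → [0]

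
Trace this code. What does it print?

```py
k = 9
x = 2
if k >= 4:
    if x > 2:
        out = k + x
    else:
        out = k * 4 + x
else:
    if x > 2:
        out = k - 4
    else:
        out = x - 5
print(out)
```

38

k=9, x=2
k >= 4 is True; x > 2 is False
→ out = k * 4 + x = 38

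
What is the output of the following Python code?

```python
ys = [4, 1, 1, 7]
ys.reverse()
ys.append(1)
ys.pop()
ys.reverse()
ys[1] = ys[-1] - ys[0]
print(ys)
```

[4, 3, 1, 7]

reverse → [7, 1, 1, 4]
append 1 → [7, 1, 1, 4, 1]
pop() removes 1 → [7, 1, 1, 4]
reverse → [4, 1, 1, 7]
ys[1] = ys[-1]-ys[0] = 7-4 = 3 → [4, 3, 1, 7]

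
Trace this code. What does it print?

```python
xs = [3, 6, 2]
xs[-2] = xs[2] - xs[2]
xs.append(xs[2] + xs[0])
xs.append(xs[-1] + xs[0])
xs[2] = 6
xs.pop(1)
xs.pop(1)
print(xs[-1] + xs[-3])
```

xs[-2] = xs[2]-xs[2] = 2-2 = 0 → [3, 0, 2]
append xs[2]+xs[0] = 2+3 = 5 → [3, 0, 2, 5]
append xs[-1]+xs[0] = 5+3 = 8 → [3, 0, 2, 5, 8]
xs[2] = 6 → [3, 0, 6, 5, 8]
pop(1) removes 0 → [3, 6, 5, 8]
pop(1) removes 6 → [3, 5, 8]
xs[-1]+xs[-3] = 8+3 = 11

11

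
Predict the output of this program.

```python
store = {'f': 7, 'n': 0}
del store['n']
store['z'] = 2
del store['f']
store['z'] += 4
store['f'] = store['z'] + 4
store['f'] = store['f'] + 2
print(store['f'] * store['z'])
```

72

del 'n' → {'f': 7}
store['z'] = 2 → {'f': 7, 'z': 2}
del 'f' → {'z': 2}
store['z'] = 2+4 = 6 → {'z': 6}
store['f'] = store['z']+4 = 10 → {'z': 6, 'f': 10}
store['f'] = store['f']+2 = 12 → {'z': 6, 'f': 12}
store['f']*store['z'] = 12*6 = 72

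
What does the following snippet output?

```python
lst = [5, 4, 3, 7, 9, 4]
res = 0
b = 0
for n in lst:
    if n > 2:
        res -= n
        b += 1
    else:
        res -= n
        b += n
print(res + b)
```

n=5: >2, res = 0-5 = -5; b=1
n=4: >2, res = (-5)-4 = -9; b=2
n=3: >2, res = (-9)-3 = -12; b=3
n=7: >2, res = (-12)-7 = -19; b=4
n=9: >2, res = (-19)-9 = -28; b=5
n=4: >2, res = (-28)-4 = -32; b=6
res+b = (-32)+6 = -26

-26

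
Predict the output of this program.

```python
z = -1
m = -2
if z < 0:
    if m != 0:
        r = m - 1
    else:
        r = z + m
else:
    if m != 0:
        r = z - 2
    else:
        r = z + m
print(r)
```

z=-1, m=-2
z < 0 is True; m != 0 is True
→ r = m - 1 = -3

-3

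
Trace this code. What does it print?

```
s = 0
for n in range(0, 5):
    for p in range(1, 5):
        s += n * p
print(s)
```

n=0,p=1: s = 0+0 = 0
n=0,p=2: s = 0+0 = 0
n=0,p=3: s = 0+0 = 0
n=0,p=4: s = 0+0 = 0
n=1,p=1: s = 0+1 = 1
n=1,p=2: s = 1+2 = 3
n=1,p=3: s = 3+3 = 6
n=1,p=4: s = 6+4 = 10
n=2,p=1: s = 10+2 = 12
n=2,p=2: s = 12+4 = 16
n=2,p=3: s = 16+6 = 22
n=2,p=4: s = 22+8 = 30
n=3,p=1: s = 30+3 = 33
n=3,p=2: s = 33+6 = 39
n=3,p=3: s = 39+9 = 48
n=3,p=4: s = 48+12 = 60
n=4,p=1: s = 60+4 = 64
n=4,p=2: s = 64+8 = 72
n=4,p=3: s = 72+12 = 84
n=4,p=4: s = 84+16 = 100

100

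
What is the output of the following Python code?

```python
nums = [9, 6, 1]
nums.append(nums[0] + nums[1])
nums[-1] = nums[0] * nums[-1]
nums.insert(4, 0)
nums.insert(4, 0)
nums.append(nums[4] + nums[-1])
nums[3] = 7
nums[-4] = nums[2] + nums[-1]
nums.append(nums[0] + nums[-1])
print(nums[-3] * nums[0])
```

append nums[0]+nums[1] = 9+6 = 15 → [9, 6, 1, 15]
nums[-1] = nums[0]*nums[-1] = 9*15 = 135 → [9, 6, 1, 135]
insert 0 at 4 → [9, 6, 1, 135, 0]
insert 0 at 4 → [9, 6, 1, 135, 0, 0]
append nums[4]+nums[-1] = 0+0 = 0 → [9, 6, 1, 135, 0, 0, 0]
nums[3] = 7 → [9, 6, 1, 7, 0, 0, 0]
nums[-4] = nums[2]+nums[-1] = 1+0 = 1 → [9, 6, 1, 1, 0, 0, 0]
append nums[0]+nums[-1] = 9+0 = 9 → [9, 6, 1, 1, 0, 0, 0, 9]
nums[-3]*nums[0] = 0*9 = 0

0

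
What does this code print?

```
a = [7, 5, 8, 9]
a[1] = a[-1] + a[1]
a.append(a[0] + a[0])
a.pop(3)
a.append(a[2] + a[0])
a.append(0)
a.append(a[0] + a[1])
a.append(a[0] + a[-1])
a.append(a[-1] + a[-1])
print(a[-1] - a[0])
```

a[1] = a[-1]+a[1] = 9+5 = 14 → [7, 14, 8, 9]
append a[0]+a[0] = 7+7 = 14 → [7, 14, 8, 9, 14]
pop(3) removes 9 → [7, 14, 8, 14]
append a[2]+a[0] = 8+7 = 15 → [7, 14, 8, 14, 15]
append 0 → [7, 14, 8, 14, 15, 0]
append a[0]+a[1] = 7+14 = 21 → [7, 14, 8, 14, 15, 0, 21]
append a[0]+a[-1] = 7+21 = 28 → [7, 14, 8, 14, 15, 0, 21, 28]
append a[-1]+a[-1] = 28+28 = 56 → [7, 14, 8, 14, 15, 0, 21, 28, 56]
a[-1]-a[0] = 56-7 = 49

49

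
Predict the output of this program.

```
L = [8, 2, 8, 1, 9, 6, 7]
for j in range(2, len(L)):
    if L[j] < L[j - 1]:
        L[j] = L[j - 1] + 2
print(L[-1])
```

j=2: 8>=2, unchanged → [8, 2, 8, 1, 9, 6, 7]
j=3: 1<8, L[3] = 8+2 = 10 → [8, 2, 8, 10, 9, 6, 7]
j=4: 9<10, L[4] = 10+2 = 12 → [8, 2, 8, 10, 12, 6, 7]
j=5: 6<12, L[5] = 12+2 = 14 → [8, 2, 8, 10, 12, 14, 7]
j=6: 7<14, L[6] = 14+2 = 16 → [8, 2, 8, 10, 12, 14, 16]

16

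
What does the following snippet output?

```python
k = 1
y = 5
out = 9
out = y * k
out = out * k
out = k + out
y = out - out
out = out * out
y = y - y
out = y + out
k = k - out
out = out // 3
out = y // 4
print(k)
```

out = 5*1 = 5
out = 5*1 = 5
out = 1+5 = 6
y = 6-6 = 0
out = 6*6 = 36
y = 0-0 = 0
out = 0+36 = 36
k = 1-36 = -35
out = 36//3 = 12
out = 0//4 = 0

-35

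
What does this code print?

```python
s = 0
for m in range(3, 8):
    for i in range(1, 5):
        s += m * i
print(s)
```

m=3,i=1: s = 0+3 = 3
m=3,i=2: s = 3+6 = 9
m=3,i=3: s = 9+9 = 18
m=3,i=4: s = 18+12 = 30
m=4,i=1: s = 30+4 = 34
m=4,i=2: s = 34+8 = 42
m=4,i=3: s = 42+12 = 54
m=4,i=4: s = 54+16 = 70
m=5,i=1: s = 70+5 = 75
m=5,i=2: s = 75+10 = 85
m=5,i=3: s = 85+15 = 100
m=5,i=4: s = 100+20 = 120
m=6,i=1: s = 120+6 = 126
m=6,i=2: s = 126+12 = 138
m=6,i=3: s = 138+18 = 156
m=6,i=4: s = 156+24 = 180
m=7,i=1: s = 180+7 = 187
m=7,i=2: s = 187+14 = 201
m=7,i=3: s = 201+21 = 222
m=7,i=4: s = 222+28 = 250

250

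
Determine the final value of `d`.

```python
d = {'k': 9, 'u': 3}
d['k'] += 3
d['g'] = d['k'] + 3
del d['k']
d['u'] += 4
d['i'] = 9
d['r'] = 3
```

{'u': 7, 'g': 15, 'i': 9, 'r': 3}

d['k'] = 9+3 = 12 → {'k': 12, 'u': 3}
d['g'] = d['k']+3 = 15 → {'k': 12, 'u': 3, 'g': 15}
del 'k' → {'u': 3, 'g': 15}
d['u'] = 3+4 = 7 → {'u': 7, 'g': 15}
d['i'] = 9 → {'u': 7, 'g': 15, 'i': 9}
d['r'] = 3 → {'u': 7, 'g': 15, 'i': 9, 'r': 3}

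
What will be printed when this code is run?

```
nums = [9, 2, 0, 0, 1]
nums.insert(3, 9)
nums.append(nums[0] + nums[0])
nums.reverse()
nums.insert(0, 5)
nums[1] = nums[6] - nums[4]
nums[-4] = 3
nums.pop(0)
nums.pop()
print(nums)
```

[-7, 1, 0, 3, 0, 2]

insert 9 at 3 → [9, 2, 0, 9, 0, 1]
append nums[0]+nums[0] = 9+9 = 18 → [9, 2, 0, 9, 0, 1, 18]
reverse → [18, 1, 0, 9, 0, 2, 9]
insert 5 at 0 → [5, 18, 1, 0, 9, 0, 2, 9]
nums[1] = nums[6]-nums[4] = 2-9 = -7 → [5, -7, 1, 0, 9, 0, 2, 9]
nums[-4] = 3 → [5, -7, 1, 0, 3, 0, 2, 9]
pop(0) removes 5 → [-7, 1, 0, 3, 0, 2, 9]
pop() removes 9 → [-7, 1, 0, 3, 0, 2]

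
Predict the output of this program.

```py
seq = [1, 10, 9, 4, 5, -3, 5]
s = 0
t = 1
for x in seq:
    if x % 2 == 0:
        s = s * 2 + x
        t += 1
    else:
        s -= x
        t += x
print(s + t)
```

x=1: not even, s = 0-1 = -1; t=2
x=10: even, s = (-1)*2+10 = 8; t=3
x=9: not even, s = 8-9 = -1; t=12
x=4: even, s = (-1)*2+4 = 2; t=13
x=5: not even, s = 2-5 = -3; t=18
x=-3: not even, s = (-3)-(-3) = 0; t=15
x=5: not even, s = 0-5 = -5; t=20
s+t = (-5)+20 = 15

15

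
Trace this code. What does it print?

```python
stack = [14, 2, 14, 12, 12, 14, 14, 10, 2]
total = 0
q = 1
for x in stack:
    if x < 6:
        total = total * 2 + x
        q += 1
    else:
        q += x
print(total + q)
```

99

x=14: not <6; q=15
x=2: <6, total = 0*2+2 = 2; q=16
x=14: not <6; q=30
x=12: not <6; q=42
x=12: not <6; q=54
x=14: not <6; q=68
x=14: not <6; q=82
x=10: not <6; q=92
x=2: <6, total = 2*2+2 = 6; q=93
total+q = 6+93 = 99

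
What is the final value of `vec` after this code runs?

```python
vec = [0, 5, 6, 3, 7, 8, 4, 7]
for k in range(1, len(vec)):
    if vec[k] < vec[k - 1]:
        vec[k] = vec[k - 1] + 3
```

k=1: 5>=0, unchanged → [0, 5, 6, 3, 7, 8, 4, 7]
k=2: 6>=5, unchanged → [0, 5, 6, 3, 7, 8, 4, 7]
k=3: 3<6, vec[3] = 6+3 = 9 → [0, 5, 6, 9, 7, 8, 4, 7]
k=4: 7<9, vec[4] = 9+3 = 12 → [0, 5, 6, 9, 12, 8, 4, 7]
k=5: 8<12, vec[5] = 12+3 = 15 → [0, 5, 6, 9, 12, 15, 4, 7]
k=6: 4<15, vec[6] = 15+3 = 18 → [0, 5, 6, 9, 12, 15, 18, 7]
k=7: 7<18, vec[7] = 18+3 = 21 → [0, 5, 6, 9, 12, 15, 18, 21]

[0, 5, 6, 9, 12, 15, 18, 21]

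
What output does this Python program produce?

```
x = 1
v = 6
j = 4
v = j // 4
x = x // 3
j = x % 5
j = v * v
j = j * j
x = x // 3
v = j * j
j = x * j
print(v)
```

v = 4//4 = 1
x = 1//3 = 0
j = 0%5 = 0
j = 1*1 = 1
j = 1*1 = 1
x = 0//3 = 0
v = 1*1 = 1
j = 0*1 = 0

1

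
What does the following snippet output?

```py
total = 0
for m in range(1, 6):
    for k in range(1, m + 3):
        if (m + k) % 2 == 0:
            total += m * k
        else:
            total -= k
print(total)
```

m=1,k=1: even sum, total = 0+1 = 1
m=1,k=2: odd sum, total = 1-2 = -1
m=1,k=3: even sum, total = (-1)+3 = 2
m=2,k=1: odd sum, total = 2-1 = 1
m=2,k=2: even sum, total = 1+4 = 5
m=2,k=3: odd sum, total = 5-3 = 2
m=2,k=4: even sum, total = 2+8 = 10
m=3,k=1: even sum, total = 10+3 = 13
m=3,k=2: odd sum, total = 13-2 = 11
m=3,k=3: even sum, total = 11+9 = 20
m=3,k=4: odd sum, total = 20-4 = 16
m=3,k=5: even sum, total = 16+15 = 31
m=4,k=1: odd sum, total = 31-1 = 30
m=4,k=2: even sum, total = 30+8 = 38
m=4,k=3: odd sum, total = 38-3 = 35
m=4,k=4: even sum, total = 35+16 = 51
m=4,k=5: odd sum, total = 51-5 = 46
m=4,k=6: even sum, total = 46+24 = 70
m=5,k=1: even sum, total = 70+5 = 75
m=5,k=2: odd sum, total = 75-2 = 73
m=5,k=3: even sum, total = 73+15 = 88
m=5,k=4: odd sum, total = 88-4 = 84
m=5,k=5: even sum, total = 84+25 = 109
m=5,k=6: odd sum, total = 109-6 = 103
m=5,k=7: even sum, total = 103+35 = 138

138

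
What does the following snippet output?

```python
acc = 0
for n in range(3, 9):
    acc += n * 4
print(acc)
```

n=3: acc = 0+3*4 = 12
n=4: acc = 12+4*4 = 28
n=5: acc = 28+5*4 = 48
n=6: acc = 48+6*4 = 72
n=7: acc = 72+7*4 = 100
n=8: acc = 100+8*4 = 132

132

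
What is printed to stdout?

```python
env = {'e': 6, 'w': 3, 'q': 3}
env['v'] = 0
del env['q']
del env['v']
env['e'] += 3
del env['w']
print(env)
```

env['v'] = 0 → {'e': 6, 'w': 3, 'q': 3, 'v': 0}
del 'q' → {'e': 6, 'w': 3, 'v': 0}
del 'v' → {'e': 6, 'w': 3}
env['e'] = 6+3 = 9 → {'e': 9, 'w': 3}
del 'w' → {'e': 9}

{'e': 9}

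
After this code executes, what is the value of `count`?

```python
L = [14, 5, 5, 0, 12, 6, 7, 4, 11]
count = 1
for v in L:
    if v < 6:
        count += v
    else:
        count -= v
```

v=14: not <6, count = 1-14 = -13
v=5: <6, count = (-13)+5 = -8
v=5: <6, count = (-8)+5 = -3
v=0: <6, count = (-3)+0 = -3
v=12: not <6, count = (-3)-12 = -15
v=6: not <6, count = (-15)-6 = -21
v=7: not <6, count = (-21)-7 = -28
v=4: <6, count = (-28)+4 = -24
v=11: not <6, count = (-24)-11 = -35

-35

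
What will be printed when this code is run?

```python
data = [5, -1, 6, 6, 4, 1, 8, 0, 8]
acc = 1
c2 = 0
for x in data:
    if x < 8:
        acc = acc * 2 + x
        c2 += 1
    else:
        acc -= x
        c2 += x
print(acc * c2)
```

x=5: <8, acc = 1*2+5 = 7; c2=1
x=-1: <8, acc = 7*2+(-1) = 13; c2=2
x=6: <8, acc = 13*2+6 = 32; c2=3
x=6: <8, acc = 32*2+6 = 70; c2=4
x=4: <8, acc = 70*2+4 = 144; c2=5
x=1: <8, acc = 144*2+1 = 289; c2=6
x=8: not <8, acc = 289-8 = 281; c2=14
x=0: <8, acc = 281*2+0 = 562; c2=15
x=8: not <8, acc = 562-8 = 554; c2=23
acc*c2 = 554*23 = 12742

12742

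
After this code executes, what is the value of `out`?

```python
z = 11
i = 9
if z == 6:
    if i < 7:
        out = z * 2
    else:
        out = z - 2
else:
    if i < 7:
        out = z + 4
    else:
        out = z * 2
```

22

z=11, i=9
z == 6 is False; i < 7 is False
→ out = z * 2 = 22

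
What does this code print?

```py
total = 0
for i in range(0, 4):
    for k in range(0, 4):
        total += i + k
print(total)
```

48

i=0,k=0: total = 0+0 = 0
i=0,k=1: total = 0+1 = 1
i=0,k=2: total = 1+2 = 3
i=0,k=3: total = 3+3 = 6
i=1,k=0: total = 6+1 = 7
i=1,k=1: total = 7+2 = 9
i=1,k=2: total = 9+3 = 12
i=1,k=3: total = 12+4 = 16
i=2,k=0: total = 16+2 = 18
i=2,k=1: total = 18+3 = 21
i=2,k=2: total = 21+4 = 25
i=2,k=3: total = 25+5 = 30
i=3,k=0: total = 30+3 = 33
i=3,k=1: total = 33+4 = 37
i=3,k=2: total = 37+5 = 42
i=3,k=3: total = 42+6 = 48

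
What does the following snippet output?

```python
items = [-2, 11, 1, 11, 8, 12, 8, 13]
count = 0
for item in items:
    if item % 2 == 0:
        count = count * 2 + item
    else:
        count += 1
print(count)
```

item=-2: even, count = 0*2+(-2) = -2
item=11: not even, count = (-2)+1 = -1
item=1: not even, count = (-1)+1 = 0
item=11: not even, count = 0+1 = 1
item=8: even, count = 1*2+8 = 10
item=12: even, count = 10*2+12 = 32
item=8: even, count = 32*2+8 = 72
item=13: not even, count = 72+1 = 73

73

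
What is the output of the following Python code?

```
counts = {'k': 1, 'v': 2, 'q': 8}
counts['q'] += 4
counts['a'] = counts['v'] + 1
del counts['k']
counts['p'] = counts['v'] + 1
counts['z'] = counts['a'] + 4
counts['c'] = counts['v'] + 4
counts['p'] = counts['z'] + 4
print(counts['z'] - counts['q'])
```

counts['q'] = 8+4 = 12 → {'k': 1, 'v': 2, 'q': 12}
counts['a'] = counts['v']+1 = 3 → {'k': 1, 'v': 2, 'q': 12, 'a': 3}
del 'k' → {'v': 2, 'q': 12, 'a': 3}
counts['p'] = counts['v']+1 = 3 → {'v': 2, 'q': 12, 'a': 3, 'p': 3}
counts['z'] = counts['a']+4 = 7 → {'v': 2, 'q': 12, 'a': 3, 'p': 3, 'z': 7}
counts['c'] = counts['v']+4 = 6 → {'v': 2, 'q': 12, 'a': 3, 'p': 3, 'z': 7, 'c': 6}
counts['p'] = counts['z']+4 = 11 → {'v': 2, 'q': 12, 'a': 3, 'p': 11, 'z': 7, 'c': 6}
counts['z']-counts['q'] = 7-12 = -5

-5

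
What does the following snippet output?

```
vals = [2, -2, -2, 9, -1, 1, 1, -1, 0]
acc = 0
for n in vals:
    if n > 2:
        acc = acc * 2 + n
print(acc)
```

9

n=2: not >2
n=-2: not >2
n=-2: not >2
n=9: >2, acc = 0*2+9 = 9
n=-1: not >2
n=1: not >2
n=1: not >2
n=-1: not >2
n=0: not >2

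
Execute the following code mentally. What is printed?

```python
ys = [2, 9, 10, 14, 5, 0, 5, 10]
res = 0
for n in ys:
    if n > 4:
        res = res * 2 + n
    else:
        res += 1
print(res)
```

668

n=2: not >4, res = 0+1 = 1
n=9: >4, res = 1*2+9 = 11
n=10: >4, res = 11*2+10 = 32
n=14: >4, res = 32*2+14 = 78
n=5: >4, res = 78*2+5 = 161
n=0: not >4, res = 161+1 = 162
n=5: >4, res = 162*2+5 = 329
n=10: >4, res = 329*2+10 = 668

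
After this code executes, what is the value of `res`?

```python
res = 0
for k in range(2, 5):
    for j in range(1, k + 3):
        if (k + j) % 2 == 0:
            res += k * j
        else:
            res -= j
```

k=2,j=1: odd sum, res = 0-1 = -1
k=2,j=2: even sum, res = (-1)+4 = 3
k=2,j=3: odd sum, res = 3-3 = 0
k=2,j=4: even sum, res = 0+8 = 8
k=3,j=1: even sum, res = 8+3 = 11
k=3,j=2: odd sum, res = 11-2 = 9
k=3,j=3: even sum, res = 9+9 = 18
k=3,j=4: odd sum, res = 18-4 = 14
k=3,j=5: even sum, res = 14+15 = 29
k=4,j=1: odd sum, res = 29-1 = 28
k=4,j=2: even sum, res = 28+8 = 36
k=4,j=3: odd sum, res = 36-3 = 33
k=4,j=4: even sum, res = 33+16 = 49
k=4,j=5: odd sum, res = 49-5 = 44
k=4,j=6: even sum, res = 44+24 = 68

68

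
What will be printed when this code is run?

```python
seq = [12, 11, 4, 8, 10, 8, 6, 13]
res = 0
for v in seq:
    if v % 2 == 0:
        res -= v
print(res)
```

v=12: even, res = 0-12 = -12
v=11: not even
v=4: even, res = (-12)-4 = -16
v=8: even, res = (-16)-8 = -24
v=10: even, res = (-24)-10 = -34
v=8: even, res = (-34)-8 = -42
v=6: even, res = (-42)-6 = -48
v=13: not even

-48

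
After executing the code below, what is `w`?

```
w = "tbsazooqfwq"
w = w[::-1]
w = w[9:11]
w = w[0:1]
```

reverse → 'qwfqoozasbt'
slice [9:11] → 'bt'
slice [0:1] → 'b'

'b'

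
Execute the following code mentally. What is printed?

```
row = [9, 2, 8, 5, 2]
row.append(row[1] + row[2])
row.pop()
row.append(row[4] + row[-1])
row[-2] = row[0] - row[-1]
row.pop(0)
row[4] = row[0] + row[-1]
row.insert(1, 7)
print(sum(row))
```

33

append row[1]+row[2] = 2+8 = 10 → [9, 2, 8, 5, 2, 10]
pop() removes 10 → [9, 2, 8, 5, 2]
append row[4]+row[-1] = 2+2 = 4 → [9, 2, 8, 5, 2, 4]
row[-2] = row[0]-row[-1] = 9-4 = 5 → [9, 2, 8, 5, 5, 4]
pop(0) removes 9 → [2, 8, 5, 5, 4]
row[4] = row[0]+row[-1] = 2+4 = 6 → [2, 8, 5, 5, 6]
insert 7 at 1 → [2, 7, 8, 5, 5, 6]
sum = 33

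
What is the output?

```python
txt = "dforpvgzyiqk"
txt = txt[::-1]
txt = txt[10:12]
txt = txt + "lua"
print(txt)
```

reverse → 'kqiyzgvprofd'
slice [10:12] → 'fd'
+ 'lua' → 'fdlua'

fdlua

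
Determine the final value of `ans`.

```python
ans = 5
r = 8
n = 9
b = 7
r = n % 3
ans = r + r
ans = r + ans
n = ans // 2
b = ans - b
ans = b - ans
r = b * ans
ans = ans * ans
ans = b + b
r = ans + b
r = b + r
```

r = 9%3 = 0
ans = 0+0 = 0
ans = 0+0 = 0
n = 0//2 = 0
b = 0-7 = -7
ans = (-7)-0 = -7
r = (-7)*(-7) = 49
ans = (-7)*(-7) = 49
ans = (-7)+(-7) = -14
r = (-14)+(-7) = -21
r = (-7)+(-21) = -28

-14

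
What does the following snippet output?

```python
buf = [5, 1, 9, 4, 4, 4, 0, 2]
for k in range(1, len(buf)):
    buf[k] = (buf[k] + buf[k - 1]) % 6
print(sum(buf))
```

k=1: buf[1] = (1+5)%6 = 0 → [5, 0, 9, 4, 4, 4, 0, 2]
k=2: buf[2] = (9+0)%6 = 3 → [5, 0, 3, 4, 4, 4, 0, 2]
k=3: buf[3] = (4+3)%6 = 1 → [5, 0, 3, 1, 4, 4, 0, 2]
k=4: buf[4] = (4+1)%6 = 5 → [5, 0, 3, 1, 5, 4, 0, 2]
k=5: buf[5] = (4+5)%6 = 3 → [5, 0, 3, 1, 5, 3, 0, 2]
k=6: buf[6] = (0+3)%6 = 3 → [5, 0, 3, 1, 5, 3, 3, 2]
k=7: buf[7] = (2+3)%6 = 5 → [5, 0, 3, 1, 5, 3, 3, 5]
sum = 25

25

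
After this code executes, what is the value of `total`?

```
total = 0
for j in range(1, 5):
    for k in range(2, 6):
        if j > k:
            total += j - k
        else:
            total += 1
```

j=1,k=2: not 1>2, total = 0+1 = 1
j=1,k=3: not 1>3, total = 1+1 = 2
j=1,k=4: not 1>4, total = 2+1 = 3
j=1,k=5: not 1>5, total = 3+1 = 4
j=2,k=2: not 2>2, total = 4+1 = 5
j=2,k=3: not 2>3, total = 5+1 = 6
j=2,k=4: not 2>4, total = 6+1 = 7
j=2,k=5: not 2>5, total = 7+1 = 8
j=3,k=2: 3>2, total = 8+1 = 9
j=3,k=3: not 3>3, total = 9+1 = 10
j=3,k=4: not 3>4, total = 10+1 = 11
j=3,k=5: not 3>5, total = 11+1 = 12
j=4,k=2: 4>2, total = 12+2 = 14
j=4,k=3: 4>3, total = 14+1 = 15
j=4,k=4: not 4>4, total = 15+1 = 16
j=4,k=5: not 4>5, total = 16+1 = 17

17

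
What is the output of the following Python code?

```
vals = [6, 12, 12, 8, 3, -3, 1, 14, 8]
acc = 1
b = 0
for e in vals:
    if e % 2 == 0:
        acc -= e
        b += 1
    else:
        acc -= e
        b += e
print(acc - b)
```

-67

e=6: even, acc = 1-6 = -5; b=1
e=12: even, acc = (-5)-12 = -17; b=2
e=12: even, acc = (-17)-12 = -29; b=3
e=8: even, acc = (-29)-8 = -37; b=4
e=3: not even, acc = (-37)-3 = -40; b=7
e=-3: not even, acc = (-40)-(-3) = -37; b=4
e=1: not even, acc = (-37)-1 = -38; b=5
e=14: even, acc = (-38)-14 = -52; b=6
e=8: even, acc = (-52)-8 = -60; b=7
acc-b = (-60)-7 = -67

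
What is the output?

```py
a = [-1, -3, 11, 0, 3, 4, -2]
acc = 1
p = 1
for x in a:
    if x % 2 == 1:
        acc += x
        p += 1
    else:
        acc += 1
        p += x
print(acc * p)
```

x=-1: odd, acc = 1+(-1) = 0; p=2
x=-3: odd, acc = 0+(-3) = -3; p=3
x=11: odd, acc = (-3)+11 = 8; p=4
x=0: not odd, acc = 8+1 = 9; p=4
x=3: odd, acc = 9+3 = 12; p=5
x=4: not odd, acc = 12+1 = 13; p=9
x=-2: not odd, acc = 13+1 = 14; p=7
acc*p = 14*7 = 98

98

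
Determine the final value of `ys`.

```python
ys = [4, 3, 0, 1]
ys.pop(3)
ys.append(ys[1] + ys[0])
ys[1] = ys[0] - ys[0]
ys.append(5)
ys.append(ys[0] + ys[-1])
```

[4, 0, 0, 7, 5, 9]

pop(3) removes 1 → [4, 3, 0]
append ys[1]+ys[0] = 3+4 = 7 → [4, 3, 0, 7]
ys[1] = ys[0]-ys[0] = 4-4 = 0 → [4, 0, 0, 7]
append 5 → [4, 0, 0, 7, 5]
append ys[0]+ys[-1] = 4+5 = 9 → [4, 0, 0, 7, 5, 9]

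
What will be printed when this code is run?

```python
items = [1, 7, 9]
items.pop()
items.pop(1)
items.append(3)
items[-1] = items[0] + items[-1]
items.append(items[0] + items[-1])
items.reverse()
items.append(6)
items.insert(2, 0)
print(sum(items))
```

pop() removes 9 → [1, 7]
pop(1) removes 7 → [1]
append 3 → [1, 3]
items[-1] = items[0]+items[-1] = 1+3 = 4 → [1, 4]
append items[0]+items[-1] = 1+4 = 5 → [1, 4, 5]
reverse → [5, 4, 1]
append 6 → [5, 4, 1, 6]
insert 0 at 2 → [5, 4, 0, 1, 6]
sum = 16

16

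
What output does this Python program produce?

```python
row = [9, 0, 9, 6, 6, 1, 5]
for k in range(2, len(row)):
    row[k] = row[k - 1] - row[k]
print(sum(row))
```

k=2: row[2] = 0-9 = -9 → [9, 0, -9, 6, 6, 1, 5]
k=3: row[3] = (-9)-6 = -15 → [9, 0, -9, -15, 6, 1, 5]
k=4: row[4] = (-15)-6 = -21 → [9, 0, -9, -15, -21, 1, 5]
k=5: row[5] = (-21)-1 = -22 → [9, 0, -9, -15, -21, -22, 5]
k=6: row[6] = (-22)-5 = -27 → [9, 0, -9, -15, -21, -22, -27]
sum = -85

-85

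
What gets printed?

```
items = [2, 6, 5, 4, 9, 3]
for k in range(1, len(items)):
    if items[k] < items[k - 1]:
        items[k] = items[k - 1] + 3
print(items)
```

k=1: 6>=2, unchanged → [2, 6, 5, 4, 9, 3]
k=2: 5<6, items[2] = 6+3 = 9 → [2, 6, 9, 4, 9, 3]
k=3: 4<9, items[3] = 9+3 = 12 → [2, 6, 9, 12, 9, 3]
k=4: 9<12, items[4] = 12+3 = 15 → [2, 6, 9, 12, 15, 3]
k=5: 3<15, items[5] = 15+3 = 18 → [2, 6, 9, 12, 15, 18]

[2, 6, 9, 12, 15, 18]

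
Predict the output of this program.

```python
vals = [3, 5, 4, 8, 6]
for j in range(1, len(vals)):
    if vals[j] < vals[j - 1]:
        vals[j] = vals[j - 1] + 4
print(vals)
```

[3, 5, 9, 13, 17]

j=1: 5>=3, unchanged → [3, 5, 4, 8, 6]
j=2: 4<5, vals[2] = 5+4 = 9 → [3, 5, 9, 8, 6]
j=3: 8<9, vals[3] = 9+4 = 13 → [3, 5, 9, 13, 6]
j=4: 6<13, vals[4] = 13+4 = 17 → [3, 5, 9, 13, 17]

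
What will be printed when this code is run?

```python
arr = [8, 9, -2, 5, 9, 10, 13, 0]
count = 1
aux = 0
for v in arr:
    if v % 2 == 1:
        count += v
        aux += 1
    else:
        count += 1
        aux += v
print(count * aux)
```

820

v=8: not odd, count = 1+1 = 2; aux=8
v=9: odd, count = 2+9 = 11; aux=9
v=-2: not odd, count = 11+1 = 12; aux=7
v=5: odd, count = 12+5 = 17; aux=8
v=9: odd, count = 17+9 = 26; aux=9
v=10: not odd, count = 26+1 = 27; aux=19
v=13: odd, count = 27+13 = 40; aux=20
v=0: not odd, count = 40+1 = 41; aux=20
count*aux = 41*20 = 820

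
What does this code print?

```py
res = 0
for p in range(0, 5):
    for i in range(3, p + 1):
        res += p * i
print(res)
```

37

p=3,i=3: res = 0+9 = 9
p=4,i=3: res = 9+12 = 21
p=4,i=4: res = 21+16 = 37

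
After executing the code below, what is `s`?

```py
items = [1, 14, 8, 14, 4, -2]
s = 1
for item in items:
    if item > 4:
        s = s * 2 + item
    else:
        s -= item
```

84

item=1: not >4, s = 1-1 = 0
item=14: >4, s = 0*2+14 = 14
item=8: >4, s = 14*2+8 = 36
item=14: >4, s = 36*2+14 = 86
item=4: not >4, s = 86-4 = 82
item=-2: not >4, s = 82-(-2) = 84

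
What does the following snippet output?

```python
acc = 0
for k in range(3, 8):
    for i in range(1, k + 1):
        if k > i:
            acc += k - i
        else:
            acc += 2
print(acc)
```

65

k=3,i=1: 3>1, acc = 0+2 = 2
k=3,i=2: 3>2, acc = 2+1 = 3
k=3,i=3: not 3>3, acc = 3+2 = 5
k=4,i=1: 4>1, acc = 5+3 = 8
k=4,i=2: 4>2, acc = 8+2 = 10
k=4,i=3: 4>3, acc = 10+1 = 11
k=4,i=4: not 4>4, acc = 11+2 = 13
k=5,i=1: 5>1, acc = 13+4 = 17
k=5,i=2: 5>2, acc = 17+3 = 20
k=5,i=3: 5>3, acc = 20+2 = 22
k=5,i=4: 5>4, acc = 22+1 = 23
k=5,i=5: not 5>5, acc = 23+2 = 25
k=6,i=1: 6>1, acc = 25+5 = 30
k=6,i=2: 6>2, acc = 30+4 = 34
k=6,i=3: 6>3, acc = 34+3 = 37
k=6,i=4: 6>4, acc = 37+2 = 39
k=6,i=5: 6>5, acc = 39+1 = 40
k=6,i=6: not 6>6, acc = 40+2 = 42
k=7,i=1: 7>1, acc = 42+6 = 48
k=7,i=2: 7>2, acc = 48+5 = 53
k=7,i=3: 7>3, acc = 53+4 = 57
k=7,i=4: 7>4, acc = 57+3 = 60
k=7,i=5: 7>5, acc = 60+2 = 62
k=7,i=6: 7>6, acc = 62+1 = 63
k=7,i=7: not 7>7, acc = 63+2 = 65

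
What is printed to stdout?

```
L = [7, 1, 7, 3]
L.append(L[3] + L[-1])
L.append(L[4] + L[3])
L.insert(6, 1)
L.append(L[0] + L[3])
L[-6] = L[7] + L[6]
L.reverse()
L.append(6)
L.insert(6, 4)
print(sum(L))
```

append L[3]+L[-1] = 3+3 = 6 → [7, 1, 7, 3, 6]
append L[4]+L[3] = 6+3 = 9 → [7, 1, 7, 3, 6, 9]
insert 1 at 6 → [7, 1, 7, 3, 6, 9, 1]
append L[0]+L[3] = 7+3 = 10 → [7, 1, 7, 3, 6, 9, 1, 10]
L[-6] = L[7]+L[6] = 10+1 = 11 → [7, 1, 11, 3, 6, 9, 1, 10]
reverse → [10, 1, 9, 6, 3, 11, 1, 7]
append 6 → [10, 1, 9, 6, 3, 11, 1, 7, 6]
insert 4 at 6 → [10, 1, 9, 6, 3, 11, 4, 1, 7, 6]
sum = 58

58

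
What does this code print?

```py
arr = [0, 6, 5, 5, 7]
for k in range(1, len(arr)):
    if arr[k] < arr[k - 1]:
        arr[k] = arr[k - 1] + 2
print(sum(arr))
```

36

k=1: 6>=0, unchanged → [0, 6, 5, 5, 7]
k=2: 5<6, arr[2] = 6+2 = 8 → [0, 6, 8, 5, 7]
k=3: 5<8, arr[3] = 8+2 = 10 → [0, 6, 8, 10, 7]
k=4: 7<10, arr[4] = 10+2 = 12 → [0, 6, 8, 10, 12]
sum = 36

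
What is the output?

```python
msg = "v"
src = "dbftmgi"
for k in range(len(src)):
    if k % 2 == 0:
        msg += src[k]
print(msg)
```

k=0: add 'd' → 'vd'
k=1: skip
k=2: add 'f' → 'vdf'
k=3: skip
k=4: add 'm' → 'vdfm'
k=5: skip
k=6: add 'i' → 'vdfmi'

vdfmi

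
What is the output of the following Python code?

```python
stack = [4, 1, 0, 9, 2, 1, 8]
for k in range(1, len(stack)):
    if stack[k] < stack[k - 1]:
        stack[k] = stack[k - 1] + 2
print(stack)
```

[4, 6, 8, 9, 11, 13, 15]

k=1: 1<4, stack[1] = 4+2 = 6 → [4, 6, 0, 9, 2, 1, 8]
k=2: 0<6, stack[2] = 6+2 = 8 → [4, 6, 8, 9, 2, 1, 8]
k=3: 9>=8, unchanged → [4, 6, 8, 9, 2, 1, 8]
k=4: 2<9, stack[4] = 9+2 = 11 → [4, 6, 8, 9, 11, 1, 8]
k=5: 1<11, stack[5] = 11+2 = 13 → [4, 6, 8, 9, 11, 13, 8]
k=6: 8<13, stack[6] = 13+2 = 15 → [4, 6, 8, 9, 11, 13, 15]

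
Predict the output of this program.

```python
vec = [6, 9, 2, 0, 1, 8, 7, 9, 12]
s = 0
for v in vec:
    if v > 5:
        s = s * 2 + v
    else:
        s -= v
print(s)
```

v=6: >5, s = 0*2+6 = 6
v=9: >5, s = 6*2+9 = 21
v=2: not >5, s = 21-2 = 19
v=0: not >5, s = 19-0 = 19
v=1: not >5, s = 19-1 = 18
v=8: >5, s = 18*2+8 = 44
v=7: >5, s = 44*2+7 = 95
v=9: >5, s = 95*2+9 = 199
v=12: >5, s = 199*2+12 = 410

410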